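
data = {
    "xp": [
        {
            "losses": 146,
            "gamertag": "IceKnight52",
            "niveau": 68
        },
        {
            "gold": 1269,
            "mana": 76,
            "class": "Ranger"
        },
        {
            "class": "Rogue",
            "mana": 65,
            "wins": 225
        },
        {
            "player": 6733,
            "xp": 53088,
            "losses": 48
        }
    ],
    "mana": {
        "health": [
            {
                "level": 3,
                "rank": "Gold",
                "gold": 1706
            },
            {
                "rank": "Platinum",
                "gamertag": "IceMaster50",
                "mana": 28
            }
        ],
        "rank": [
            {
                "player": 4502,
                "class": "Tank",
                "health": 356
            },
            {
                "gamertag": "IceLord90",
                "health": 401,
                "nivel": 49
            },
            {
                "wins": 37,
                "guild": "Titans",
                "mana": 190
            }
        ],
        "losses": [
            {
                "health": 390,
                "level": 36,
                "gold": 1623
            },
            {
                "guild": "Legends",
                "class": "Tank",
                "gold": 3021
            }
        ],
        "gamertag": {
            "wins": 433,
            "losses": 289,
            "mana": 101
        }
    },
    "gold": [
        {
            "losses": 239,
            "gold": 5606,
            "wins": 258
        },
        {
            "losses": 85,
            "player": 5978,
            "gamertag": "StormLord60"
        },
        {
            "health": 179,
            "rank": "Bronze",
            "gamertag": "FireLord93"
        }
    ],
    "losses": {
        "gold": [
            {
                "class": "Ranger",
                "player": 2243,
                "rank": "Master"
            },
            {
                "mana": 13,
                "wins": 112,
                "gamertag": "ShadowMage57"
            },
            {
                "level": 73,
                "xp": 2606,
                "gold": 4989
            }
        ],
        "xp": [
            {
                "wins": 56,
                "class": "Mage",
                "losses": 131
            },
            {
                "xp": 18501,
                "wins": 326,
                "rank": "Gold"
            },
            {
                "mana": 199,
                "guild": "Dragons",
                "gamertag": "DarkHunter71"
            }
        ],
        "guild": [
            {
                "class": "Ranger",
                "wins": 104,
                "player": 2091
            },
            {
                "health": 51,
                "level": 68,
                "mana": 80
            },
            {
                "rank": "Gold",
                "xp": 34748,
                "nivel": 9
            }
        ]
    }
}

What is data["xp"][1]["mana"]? 76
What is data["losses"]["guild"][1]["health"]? 51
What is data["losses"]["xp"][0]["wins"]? 56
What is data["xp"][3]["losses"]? 48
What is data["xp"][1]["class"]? "Ranger"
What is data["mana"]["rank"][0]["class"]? "Tank"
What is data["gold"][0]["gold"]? 5606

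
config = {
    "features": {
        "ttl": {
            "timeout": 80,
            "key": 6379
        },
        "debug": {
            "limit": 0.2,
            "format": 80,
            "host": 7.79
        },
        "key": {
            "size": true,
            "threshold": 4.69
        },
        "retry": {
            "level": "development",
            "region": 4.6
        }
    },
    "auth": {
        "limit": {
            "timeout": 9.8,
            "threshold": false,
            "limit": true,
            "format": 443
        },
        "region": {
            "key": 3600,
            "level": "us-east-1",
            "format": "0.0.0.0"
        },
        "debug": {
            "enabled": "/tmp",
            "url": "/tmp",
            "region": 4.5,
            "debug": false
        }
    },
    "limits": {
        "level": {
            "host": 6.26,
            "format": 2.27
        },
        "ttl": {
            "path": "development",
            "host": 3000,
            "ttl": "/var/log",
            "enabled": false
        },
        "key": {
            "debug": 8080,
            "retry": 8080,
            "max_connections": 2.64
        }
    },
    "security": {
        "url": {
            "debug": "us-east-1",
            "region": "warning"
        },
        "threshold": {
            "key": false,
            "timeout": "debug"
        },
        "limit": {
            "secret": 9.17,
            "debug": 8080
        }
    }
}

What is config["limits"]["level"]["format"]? 2.27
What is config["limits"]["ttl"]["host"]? 3000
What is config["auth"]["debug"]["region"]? 4.5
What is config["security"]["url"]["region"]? "warning"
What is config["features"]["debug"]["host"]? 7.79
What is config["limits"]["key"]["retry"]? 8080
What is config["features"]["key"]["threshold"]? 4.69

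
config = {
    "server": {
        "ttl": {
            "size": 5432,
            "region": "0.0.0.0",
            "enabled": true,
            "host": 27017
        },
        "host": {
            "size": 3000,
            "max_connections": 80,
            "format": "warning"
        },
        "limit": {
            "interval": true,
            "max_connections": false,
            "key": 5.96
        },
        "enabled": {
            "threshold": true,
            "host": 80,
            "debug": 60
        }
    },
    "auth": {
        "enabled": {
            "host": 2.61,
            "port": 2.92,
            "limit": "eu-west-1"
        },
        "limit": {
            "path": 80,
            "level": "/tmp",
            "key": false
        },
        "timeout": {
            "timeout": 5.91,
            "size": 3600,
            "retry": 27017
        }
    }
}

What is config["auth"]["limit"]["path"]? 80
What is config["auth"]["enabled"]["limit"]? "eu-west-1"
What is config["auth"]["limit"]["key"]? False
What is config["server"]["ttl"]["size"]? 5432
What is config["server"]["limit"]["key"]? 5.96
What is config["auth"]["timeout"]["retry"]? 27017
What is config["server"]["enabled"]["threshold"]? True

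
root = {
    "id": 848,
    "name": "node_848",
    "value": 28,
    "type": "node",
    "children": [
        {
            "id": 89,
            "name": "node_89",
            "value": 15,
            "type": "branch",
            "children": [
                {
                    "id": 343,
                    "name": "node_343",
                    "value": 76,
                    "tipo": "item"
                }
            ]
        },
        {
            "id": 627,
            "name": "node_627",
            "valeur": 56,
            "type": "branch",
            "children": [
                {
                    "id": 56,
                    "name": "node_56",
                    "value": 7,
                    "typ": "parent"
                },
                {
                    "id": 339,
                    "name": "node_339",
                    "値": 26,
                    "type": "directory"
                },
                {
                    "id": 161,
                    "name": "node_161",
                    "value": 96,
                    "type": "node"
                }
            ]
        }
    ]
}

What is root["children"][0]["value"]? 15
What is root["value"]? 28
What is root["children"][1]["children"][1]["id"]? 339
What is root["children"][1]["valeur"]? 56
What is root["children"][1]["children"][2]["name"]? "node_161"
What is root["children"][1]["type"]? "branch"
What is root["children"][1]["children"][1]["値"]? 26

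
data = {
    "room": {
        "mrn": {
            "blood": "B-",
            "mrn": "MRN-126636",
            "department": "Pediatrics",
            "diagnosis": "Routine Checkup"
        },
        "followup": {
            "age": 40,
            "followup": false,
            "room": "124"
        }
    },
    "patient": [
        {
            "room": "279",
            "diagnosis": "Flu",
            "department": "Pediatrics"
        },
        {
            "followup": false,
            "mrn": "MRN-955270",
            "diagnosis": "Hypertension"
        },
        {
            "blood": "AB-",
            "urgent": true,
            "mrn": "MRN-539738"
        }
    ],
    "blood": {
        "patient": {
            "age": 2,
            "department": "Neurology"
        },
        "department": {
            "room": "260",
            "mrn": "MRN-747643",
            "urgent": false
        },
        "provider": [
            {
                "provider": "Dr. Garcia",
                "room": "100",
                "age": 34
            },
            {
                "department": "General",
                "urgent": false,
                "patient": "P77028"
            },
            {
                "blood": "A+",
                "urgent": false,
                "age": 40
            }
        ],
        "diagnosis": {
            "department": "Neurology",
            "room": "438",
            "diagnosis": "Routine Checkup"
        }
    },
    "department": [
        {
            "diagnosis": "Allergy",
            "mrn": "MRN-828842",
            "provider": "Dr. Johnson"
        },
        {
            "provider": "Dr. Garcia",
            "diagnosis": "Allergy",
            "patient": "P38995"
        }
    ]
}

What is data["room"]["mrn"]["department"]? "Pediatrics"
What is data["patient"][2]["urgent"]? True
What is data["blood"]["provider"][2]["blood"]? "A+"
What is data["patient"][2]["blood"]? "AB-"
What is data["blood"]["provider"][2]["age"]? 40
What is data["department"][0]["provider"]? "Dr. Johnson"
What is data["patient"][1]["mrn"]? "MRN-955270"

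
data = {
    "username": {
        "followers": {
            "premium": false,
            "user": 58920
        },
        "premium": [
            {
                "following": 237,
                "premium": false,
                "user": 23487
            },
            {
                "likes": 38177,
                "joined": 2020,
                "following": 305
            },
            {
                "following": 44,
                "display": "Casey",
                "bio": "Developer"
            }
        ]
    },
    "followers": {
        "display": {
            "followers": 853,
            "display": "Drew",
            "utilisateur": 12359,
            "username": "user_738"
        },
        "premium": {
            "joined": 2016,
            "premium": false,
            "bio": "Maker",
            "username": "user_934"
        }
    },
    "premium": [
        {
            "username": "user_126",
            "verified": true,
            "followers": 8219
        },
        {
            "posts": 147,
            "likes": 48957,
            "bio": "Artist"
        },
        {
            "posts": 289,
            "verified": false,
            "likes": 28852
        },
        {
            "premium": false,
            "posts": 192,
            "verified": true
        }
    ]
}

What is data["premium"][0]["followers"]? 8219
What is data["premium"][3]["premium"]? False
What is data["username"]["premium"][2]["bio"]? "Developer"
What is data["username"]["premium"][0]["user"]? 23487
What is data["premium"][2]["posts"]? 289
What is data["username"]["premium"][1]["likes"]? 38177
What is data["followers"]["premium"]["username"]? "user_934"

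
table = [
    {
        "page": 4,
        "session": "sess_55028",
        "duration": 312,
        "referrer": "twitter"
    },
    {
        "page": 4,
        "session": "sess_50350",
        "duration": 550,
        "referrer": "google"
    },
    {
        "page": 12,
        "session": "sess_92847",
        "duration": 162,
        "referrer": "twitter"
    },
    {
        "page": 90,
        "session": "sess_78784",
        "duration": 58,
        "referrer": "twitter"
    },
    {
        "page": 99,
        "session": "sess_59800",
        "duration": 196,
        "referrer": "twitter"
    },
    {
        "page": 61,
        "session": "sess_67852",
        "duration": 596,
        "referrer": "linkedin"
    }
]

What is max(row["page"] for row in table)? 99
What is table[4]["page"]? 99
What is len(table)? 6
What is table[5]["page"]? 61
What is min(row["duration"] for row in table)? 58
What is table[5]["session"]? "sess_67852"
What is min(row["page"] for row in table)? 4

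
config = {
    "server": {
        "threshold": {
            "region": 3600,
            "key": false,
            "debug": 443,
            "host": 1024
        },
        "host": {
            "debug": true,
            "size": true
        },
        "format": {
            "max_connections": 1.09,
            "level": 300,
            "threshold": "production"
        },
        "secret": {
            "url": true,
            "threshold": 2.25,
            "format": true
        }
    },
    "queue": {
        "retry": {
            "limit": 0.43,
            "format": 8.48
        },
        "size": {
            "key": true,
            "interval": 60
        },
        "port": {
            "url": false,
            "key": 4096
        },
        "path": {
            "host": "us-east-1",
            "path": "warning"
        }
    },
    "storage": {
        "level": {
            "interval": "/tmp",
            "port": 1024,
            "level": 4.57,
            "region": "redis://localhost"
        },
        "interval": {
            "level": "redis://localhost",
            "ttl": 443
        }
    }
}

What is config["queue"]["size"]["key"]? True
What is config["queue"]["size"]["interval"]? 60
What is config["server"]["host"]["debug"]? True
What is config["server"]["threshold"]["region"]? 3600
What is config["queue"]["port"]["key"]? 4096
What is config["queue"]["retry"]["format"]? 8.48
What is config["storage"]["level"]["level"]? 4.57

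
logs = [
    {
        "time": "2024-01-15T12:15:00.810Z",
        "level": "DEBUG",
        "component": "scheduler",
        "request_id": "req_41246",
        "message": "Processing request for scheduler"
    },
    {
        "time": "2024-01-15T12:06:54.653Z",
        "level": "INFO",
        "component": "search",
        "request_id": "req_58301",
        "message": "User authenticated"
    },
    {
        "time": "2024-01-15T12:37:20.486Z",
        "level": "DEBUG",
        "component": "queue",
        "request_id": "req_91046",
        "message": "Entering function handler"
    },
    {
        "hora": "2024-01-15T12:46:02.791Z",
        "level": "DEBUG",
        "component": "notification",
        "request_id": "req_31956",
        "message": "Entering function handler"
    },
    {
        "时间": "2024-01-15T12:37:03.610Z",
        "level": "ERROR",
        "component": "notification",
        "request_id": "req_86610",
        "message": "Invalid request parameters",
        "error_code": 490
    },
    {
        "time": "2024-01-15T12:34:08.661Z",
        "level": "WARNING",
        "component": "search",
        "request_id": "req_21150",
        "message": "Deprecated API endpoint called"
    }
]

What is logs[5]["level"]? "WARNING"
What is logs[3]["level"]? "DEBUG"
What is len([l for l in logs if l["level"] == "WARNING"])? 1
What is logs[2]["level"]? "DEBUG"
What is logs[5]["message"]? "Deprecated API endpoint called"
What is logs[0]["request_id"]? "req_41246"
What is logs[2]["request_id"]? "req_91046"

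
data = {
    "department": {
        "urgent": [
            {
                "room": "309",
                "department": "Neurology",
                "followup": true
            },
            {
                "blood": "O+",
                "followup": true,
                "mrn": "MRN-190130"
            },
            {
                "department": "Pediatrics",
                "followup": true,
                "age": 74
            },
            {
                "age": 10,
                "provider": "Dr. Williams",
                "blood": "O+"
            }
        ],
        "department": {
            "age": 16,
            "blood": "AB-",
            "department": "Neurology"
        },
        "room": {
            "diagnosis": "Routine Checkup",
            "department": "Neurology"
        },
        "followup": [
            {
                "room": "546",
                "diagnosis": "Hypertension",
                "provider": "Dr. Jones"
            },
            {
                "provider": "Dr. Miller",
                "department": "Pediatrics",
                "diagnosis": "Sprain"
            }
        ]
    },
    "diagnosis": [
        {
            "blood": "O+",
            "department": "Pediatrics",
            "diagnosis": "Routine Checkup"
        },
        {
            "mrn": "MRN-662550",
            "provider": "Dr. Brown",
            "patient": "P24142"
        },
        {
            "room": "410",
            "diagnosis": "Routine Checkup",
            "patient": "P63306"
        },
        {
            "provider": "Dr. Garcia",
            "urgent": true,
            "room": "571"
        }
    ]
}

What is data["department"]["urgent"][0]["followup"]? True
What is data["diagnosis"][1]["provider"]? "Dr. Brown"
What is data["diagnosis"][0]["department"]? "Pediatrics"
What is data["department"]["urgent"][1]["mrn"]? "MRN-190130"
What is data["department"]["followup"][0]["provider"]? "Dr. Jones"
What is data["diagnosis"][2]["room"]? "410"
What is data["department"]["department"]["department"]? "Neurology"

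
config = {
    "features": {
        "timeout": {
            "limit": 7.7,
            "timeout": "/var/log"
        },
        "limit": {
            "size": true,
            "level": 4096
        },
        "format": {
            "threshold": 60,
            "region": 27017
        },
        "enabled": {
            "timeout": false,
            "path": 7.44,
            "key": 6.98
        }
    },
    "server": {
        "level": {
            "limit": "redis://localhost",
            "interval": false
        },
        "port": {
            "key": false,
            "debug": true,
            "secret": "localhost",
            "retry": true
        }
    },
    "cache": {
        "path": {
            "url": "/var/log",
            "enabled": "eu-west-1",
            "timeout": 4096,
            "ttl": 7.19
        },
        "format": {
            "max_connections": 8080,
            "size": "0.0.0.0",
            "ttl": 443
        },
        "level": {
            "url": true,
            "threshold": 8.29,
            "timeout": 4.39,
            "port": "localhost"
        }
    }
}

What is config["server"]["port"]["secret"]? "localhost"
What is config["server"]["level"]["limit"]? "redis://localhost"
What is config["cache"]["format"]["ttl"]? 443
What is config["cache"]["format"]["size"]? "0.0.0.0"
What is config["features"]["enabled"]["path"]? 7.44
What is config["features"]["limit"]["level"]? 4096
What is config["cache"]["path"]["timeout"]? 4096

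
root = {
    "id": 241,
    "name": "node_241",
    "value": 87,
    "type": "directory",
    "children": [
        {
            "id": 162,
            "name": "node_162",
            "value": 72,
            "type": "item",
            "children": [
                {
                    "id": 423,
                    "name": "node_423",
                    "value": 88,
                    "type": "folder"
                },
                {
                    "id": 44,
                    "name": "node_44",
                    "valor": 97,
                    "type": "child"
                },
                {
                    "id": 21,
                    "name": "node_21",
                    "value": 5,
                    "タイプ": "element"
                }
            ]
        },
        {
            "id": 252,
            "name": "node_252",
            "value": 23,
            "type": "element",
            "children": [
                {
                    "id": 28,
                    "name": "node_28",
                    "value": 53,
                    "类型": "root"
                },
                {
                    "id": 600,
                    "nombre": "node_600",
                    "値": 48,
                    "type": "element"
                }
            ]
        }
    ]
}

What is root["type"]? "directory"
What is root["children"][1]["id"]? 252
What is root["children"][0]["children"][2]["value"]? 5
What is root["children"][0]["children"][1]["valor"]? 97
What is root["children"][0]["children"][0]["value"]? 88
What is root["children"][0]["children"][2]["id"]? 21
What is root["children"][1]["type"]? "element"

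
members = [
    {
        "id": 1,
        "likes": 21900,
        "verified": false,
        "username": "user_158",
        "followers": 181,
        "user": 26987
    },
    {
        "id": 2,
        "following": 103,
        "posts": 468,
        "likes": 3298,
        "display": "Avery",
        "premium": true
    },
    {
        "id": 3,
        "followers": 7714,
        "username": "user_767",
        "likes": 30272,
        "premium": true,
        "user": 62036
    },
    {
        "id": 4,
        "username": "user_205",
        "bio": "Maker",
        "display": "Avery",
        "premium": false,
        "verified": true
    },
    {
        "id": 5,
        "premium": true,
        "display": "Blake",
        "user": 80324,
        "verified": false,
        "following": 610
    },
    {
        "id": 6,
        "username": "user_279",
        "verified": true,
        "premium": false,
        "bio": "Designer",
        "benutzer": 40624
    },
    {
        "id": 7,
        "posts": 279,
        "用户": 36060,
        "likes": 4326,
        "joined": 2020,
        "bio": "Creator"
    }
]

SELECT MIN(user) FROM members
26987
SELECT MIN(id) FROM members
1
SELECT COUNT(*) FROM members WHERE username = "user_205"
1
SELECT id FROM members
[1, 2, 3, 4, 5, 6, 7]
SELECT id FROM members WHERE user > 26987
[3, 5]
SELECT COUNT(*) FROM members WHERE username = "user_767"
1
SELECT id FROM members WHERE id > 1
[2, 3, 4, 5, 6, 7]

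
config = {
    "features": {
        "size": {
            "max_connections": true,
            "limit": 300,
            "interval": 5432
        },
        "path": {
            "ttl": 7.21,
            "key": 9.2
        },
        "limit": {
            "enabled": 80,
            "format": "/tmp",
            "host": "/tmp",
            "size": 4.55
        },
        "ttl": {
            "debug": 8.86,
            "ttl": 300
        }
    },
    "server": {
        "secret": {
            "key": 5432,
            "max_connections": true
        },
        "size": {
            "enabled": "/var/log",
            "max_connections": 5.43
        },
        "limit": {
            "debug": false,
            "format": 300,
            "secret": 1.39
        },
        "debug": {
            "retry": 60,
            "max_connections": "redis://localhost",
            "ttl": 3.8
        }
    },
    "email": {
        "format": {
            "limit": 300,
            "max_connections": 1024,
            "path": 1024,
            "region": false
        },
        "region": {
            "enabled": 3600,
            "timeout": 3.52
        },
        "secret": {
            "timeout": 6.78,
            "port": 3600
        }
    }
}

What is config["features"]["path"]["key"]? 9.2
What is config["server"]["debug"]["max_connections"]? "redis://localhost"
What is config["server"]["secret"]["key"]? 5432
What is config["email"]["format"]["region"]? False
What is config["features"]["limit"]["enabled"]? 80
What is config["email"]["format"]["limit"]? 300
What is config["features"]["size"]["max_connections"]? True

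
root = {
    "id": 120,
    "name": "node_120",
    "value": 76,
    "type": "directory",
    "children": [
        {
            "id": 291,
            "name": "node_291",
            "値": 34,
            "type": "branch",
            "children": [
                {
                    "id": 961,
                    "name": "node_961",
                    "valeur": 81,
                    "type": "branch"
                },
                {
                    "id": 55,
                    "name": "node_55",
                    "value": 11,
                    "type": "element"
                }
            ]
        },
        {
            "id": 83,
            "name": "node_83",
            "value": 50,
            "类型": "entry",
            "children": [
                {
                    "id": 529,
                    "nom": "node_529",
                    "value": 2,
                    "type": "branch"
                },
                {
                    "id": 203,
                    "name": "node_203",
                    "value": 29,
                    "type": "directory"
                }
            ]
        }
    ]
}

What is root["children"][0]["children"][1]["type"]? "element"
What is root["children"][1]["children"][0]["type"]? "branch"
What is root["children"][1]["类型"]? "entry"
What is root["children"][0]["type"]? "branch"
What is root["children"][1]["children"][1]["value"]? 29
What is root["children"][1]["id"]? 83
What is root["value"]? 76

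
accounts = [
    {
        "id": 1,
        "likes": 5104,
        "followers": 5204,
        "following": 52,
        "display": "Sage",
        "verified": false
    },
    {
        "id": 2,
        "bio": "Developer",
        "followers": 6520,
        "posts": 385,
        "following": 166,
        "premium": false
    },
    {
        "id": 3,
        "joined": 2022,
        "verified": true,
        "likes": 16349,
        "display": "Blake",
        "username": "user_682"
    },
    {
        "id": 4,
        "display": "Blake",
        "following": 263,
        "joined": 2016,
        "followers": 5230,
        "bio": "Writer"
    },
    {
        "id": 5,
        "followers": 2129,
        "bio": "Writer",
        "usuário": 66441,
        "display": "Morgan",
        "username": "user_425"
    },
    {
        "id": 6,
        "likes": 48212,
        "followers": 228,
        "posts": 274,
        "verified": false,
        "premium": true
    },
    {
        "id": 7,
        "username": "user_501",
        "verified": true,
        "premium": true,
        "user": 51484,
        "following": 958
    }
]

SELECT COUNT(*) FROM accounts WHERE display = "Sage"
1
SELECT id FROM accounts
[1, 2, 3, 4, 5, 6, 7]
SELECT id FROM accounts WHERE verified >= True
[3, 7]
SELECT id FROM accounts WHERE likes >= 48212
[6]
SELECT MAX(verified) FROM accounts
True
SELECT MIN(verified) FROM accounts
False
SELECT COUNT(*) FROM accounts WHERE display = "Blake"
2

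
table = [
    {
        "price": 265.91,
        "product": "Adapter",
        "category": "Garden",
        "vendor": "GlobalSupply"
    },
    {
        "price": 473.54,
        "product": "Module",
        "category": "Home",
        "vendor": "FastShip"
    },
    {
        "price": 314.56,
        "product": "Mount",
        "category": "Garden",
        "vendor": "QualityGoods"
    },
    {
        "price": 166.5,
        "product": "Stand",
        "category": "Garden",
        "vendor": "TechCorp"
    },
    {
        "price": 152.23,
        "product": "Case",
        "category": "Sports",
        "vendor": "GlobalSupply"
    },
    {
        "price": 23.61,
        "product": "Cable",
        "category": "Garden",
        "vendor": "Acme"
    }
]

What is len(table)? 6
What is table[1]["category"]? "Home"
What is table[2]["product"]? "Mount"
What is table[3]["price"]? 166.5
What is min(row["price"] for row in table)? 23.61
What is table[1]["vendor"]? "FastShip"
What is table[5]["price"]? 23.61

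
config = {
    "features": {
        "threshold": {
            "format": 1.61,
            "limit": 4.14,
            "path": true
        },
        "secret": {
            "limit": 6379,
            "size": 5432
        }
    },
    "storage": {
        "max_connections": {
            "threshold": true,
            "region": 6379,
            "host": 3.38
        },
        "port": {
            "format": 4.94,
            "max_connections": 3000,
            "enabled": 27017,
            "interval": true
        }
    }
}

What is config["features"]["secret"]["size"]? 5432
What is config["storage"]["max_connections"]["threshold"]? True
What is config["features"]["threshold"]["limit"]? 4.14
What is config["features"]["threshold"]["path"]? True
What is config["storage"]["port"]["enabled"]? 27017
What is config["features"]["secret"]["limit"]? 6379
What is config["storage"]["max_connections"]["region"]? 6379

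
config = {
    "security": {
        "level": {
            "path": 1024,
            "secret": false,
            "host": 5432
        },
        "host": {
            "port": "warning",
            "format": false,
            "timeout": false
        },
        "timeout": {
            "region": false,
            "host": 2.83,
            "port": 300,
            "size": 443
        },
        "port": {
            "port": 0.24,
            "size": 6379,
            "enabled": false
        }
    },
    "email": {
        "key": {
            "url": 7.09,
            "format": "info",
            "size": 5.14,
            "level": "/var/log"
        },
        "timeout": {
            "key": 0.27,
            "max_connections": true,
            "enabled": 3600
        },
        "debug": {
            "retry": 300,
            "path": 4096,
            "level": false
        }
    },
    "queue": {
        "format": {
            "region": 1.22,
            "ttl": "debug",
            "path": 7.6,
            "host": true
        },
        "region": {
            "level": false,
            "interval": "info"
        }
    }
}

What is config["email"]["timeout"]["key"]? 0.27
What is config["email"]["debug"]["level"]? False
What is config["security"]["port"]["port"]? 0.24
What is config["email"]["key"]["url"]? 7.09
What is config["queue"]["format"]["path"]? 7.6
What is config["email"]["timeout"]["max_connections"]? True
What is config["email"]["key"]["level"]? "/var/log"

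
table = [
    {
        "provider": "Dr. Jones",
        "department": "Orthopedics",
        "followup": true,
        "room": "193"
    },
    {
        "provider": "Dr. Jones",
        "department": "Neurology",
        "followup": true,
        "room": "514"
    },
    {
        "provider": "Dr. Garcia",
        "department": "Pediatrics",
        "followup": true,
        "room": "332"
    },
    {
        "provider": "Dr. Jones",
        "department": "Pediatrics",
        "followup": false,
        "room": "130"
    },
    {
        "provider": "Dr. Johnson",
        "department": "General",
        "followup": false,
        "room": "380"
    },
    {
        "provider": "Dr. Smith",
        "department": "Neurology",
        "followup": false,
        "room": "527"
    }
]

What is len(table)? 6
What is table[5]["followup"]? False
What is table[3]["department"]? "Pediatrics"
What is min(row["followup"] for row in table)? False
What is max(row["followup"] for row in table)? True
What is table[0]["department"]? "Orthopedics"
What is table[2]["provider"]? "Dr. Garcia"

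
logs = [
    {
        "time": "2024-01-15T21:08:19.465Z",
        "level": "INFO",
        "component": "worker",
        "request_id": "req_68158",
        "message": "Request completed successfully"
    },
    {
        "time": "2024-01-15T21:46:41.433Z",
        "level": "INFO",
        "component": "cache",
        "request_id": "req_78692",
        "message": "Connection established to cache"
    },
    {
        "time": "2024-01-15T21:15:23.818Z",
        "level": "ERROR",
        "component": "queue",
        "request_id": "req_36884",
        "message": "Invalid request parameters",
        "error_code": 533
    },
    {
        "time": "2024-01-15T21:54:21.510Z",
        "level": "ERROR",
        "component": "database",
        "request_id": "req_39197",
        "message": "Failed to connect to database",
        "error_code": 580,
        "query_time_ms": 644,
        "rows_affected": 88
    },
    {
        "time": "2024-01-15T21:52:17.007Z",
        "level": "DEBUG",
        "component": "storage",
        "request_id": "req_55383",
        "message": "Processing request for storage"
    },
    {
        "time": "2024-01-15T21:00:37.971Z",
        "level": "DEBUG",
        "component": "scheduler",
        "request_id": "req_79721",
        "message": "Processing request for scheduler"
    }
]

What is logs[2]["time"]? "2024-01-15T21:15:23.818Z"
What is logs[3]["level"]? "ERROR"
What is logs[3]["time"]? "2024-01-15T21:54:21.510Z"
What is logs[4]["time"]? "2024-01-15T21:52:17.007Z"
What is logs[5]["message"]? "Processing request for scheduler"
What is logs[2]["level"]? "ERROR"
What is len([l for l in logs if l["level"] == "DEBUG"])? 2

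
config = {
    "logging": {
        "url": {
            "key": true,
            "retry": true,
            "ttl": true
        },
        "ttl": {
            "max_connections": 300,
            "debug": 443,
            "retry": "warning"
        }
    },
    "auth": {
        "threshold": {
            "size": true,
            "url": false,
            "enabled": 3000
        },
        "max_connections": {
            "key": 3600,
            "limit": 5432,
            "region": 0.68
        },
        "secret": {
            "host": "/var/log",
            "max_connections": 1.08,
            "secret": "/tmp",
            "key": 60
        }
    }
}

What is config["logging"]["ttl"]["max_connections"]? 300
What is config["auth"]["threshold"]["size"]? True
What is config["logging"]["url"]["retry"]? True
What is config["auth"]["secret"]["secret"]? "/tmp"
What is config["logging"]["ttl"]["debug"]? 443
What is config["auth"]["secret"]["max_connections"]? 1.08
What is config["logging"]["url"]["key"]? True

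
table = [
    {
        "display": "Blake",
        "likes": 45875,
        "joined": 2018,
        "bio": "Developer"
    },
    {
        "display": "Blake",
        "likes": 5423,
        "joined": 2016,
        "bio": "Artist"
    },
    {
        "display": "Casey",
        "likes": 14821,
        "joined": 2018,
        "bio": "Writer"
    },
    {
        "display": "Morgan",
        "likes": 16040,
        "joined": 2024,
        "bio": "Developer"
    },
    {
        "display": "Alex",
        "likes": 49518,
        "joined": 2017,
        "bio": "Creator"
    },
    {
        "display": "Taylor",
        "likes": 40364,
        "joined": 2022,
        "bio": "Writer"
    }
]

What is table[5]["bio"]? "Writer"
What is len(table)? 6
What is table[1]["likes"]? 5423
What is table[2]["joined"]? 2018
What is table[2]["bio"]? "Writer"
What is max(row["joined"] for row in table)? 2024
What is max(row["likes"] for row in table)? 49518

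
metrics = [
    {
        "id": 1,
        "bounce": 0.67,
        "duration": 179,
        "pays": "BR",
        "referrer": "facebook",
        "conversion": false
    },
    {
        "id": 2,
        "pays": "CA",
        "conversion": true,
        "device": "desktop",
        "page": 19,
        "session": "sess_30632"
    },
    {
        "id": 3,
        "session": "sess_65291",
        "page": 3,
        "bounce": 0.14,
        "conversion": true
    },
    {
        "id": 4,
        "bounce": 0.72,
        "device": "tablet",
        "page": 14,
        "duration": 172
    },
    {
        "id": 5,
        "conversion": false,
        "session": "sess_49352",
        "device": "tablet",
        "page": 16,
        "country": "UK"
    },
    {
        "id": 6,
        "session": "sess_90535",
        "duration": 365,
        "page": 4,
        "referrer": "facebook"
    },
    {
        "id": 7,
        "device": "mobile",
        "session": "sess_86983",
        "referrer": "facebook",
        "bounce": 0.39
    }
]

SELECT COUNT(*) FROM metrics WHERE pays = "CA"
1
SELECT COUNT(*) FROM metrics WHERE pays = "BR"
1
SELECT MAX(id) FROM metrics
7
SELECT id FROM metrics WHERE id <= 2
[1, 2]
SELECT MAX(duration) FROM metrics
365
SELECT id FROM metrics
[1, 2, 3, 4, 5, 6, 7]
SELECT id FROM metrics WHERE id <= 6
[1, 2, 3, 4, 5, 6]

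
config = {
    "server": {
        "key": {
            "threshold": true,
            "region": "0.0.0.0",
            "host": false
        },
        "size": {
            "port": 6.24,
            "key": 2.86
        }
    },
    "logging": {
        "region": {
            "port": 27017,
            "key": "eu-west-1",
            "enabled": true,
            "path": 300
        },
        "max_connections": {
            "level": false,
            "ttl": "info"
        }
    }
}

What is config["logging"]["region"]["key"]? "eu-west-1"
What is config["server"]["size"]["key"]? 2.86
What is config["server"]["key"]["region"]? "0.0.0.0"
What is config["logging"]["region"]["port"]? 27017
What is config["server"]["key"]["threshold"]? True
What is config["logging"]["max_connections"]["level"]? False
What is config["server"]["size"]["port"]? 6.24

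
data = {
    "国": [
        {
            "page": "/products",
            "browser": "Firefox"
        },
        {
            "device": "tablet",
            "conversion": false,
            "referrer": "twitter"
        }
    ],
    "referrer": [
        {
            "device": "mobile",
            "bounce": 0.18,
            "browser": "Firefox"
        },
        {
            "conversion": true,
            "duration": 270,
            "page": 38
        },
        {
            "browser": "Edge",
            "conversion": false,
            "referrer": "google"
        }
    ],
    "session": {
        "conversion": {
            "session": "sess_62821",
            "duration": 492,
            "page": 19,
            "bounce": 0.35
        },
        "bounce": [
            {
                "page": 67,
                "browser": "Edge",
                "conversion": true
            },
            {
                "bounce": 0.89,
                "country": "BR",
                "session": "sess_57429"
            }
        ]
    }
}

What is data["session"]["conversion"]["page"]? 19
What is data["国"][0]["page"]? "/products"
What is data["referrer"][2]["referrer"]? "google"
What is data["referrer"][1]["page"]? 38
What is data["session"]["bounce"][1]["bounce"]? 0.89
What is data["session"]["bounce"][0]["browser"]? "Edge"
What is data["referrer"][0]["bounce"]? 0.18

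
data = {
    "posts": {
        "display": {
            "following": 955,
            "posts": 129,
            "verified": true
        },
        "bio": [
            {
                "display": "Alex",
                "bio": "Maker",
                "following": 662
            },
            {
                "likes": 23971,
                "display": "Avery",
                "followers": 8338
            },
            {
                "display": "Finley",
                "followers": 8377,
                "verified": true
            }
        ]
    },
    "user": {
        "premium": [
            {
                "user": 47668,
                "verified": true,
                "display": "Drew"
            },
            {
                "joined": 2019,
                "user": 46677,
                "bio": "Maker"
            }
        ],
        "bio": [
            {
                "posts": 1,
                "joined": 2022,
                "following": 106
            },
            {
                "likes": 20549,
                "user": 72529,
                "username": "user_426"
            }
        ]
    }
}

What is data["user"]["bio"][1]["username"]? "user_426"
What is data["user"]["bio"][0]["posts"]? 1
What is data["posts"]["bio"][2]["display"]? "Finley"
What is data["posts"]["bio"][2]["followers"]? 8377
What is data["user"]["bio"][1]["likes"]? 20549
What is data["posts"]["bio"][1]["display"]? "Avery"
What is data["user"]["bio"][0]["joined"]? 2022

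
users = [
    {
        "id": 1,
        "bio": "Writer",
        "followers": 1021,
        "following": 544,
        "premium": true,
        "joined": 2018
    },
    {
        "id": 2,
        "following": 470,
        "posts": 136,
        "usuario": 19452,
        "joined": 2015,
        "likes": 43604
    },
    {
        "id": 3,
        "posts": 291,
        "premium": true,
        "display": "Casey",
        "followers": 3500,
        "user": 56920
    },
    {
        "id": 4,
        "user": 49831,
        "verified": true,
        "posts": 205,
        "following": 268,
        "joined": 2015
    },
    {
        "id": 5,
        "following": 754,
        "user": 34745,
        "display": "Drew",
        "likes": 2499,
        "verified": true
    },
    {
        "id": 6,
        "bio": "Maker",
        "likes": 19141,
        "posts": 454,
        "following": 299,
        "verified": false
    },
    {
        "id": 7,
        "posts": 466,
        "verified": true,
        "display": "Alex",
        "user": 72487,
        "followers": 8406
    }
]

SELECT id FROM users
[1, 2, 3, 4, 5, 6, 7]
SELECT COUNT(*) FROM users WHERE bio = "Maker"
1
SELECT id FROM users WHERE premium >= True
[1, 3]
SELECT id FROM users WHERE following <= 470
[2, 4, 6]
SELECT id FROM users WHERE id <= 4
[1, 2, 3, 4]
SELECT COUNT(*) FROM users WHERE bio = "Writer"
1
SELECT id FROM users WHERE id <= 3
[1, 2, 3]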